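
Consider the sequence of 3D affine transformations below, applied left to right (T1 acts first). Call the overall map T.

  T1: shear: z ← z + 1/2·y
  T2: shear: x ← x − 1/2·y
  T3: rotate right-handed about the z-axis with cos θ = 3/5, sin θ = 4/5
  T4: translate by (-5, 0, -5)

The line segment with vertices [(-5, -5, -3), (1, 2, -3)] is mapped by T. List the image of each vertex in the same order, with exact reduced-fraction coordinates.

image vertices: (-5/2, -5, -21/2), (-33/5, 6/5, -7)

T1 shear: z ← z + 1/2·y: (-5, -5, -3) → (-5, -5, -11/2); (1, 2, -3) → (1, 2, -2)
T2 shear: x ← x − 1/2·y: (-5, -5, -11/2) → (-5/2, -5, -11/2); (1, 2, -2) → (0, 2, -2)
T3 rotate right-handed about the z-axis with cos θ = 3/5, sin θ = 4/5: (-5/2, -5, -11/2) → (5/2, -5, -11/2); (0, 2, -2) → (-8/5, 6/5, -2)
T4 translate by (-5, 0, -5): (5/2, -5, -11/2) → (-5/2, -5, -21/2); (-8/5, 6/5, -2) → (-33/5, 6/5, -7)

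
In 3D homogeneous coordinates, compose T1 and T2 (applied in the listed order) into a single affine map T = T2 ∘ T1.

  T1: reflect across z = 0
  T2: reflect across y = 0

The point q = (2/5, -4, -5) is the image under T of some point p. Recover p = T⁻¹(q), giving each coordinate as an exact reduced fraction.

T1 = [1 0 0 0; 0 1 0 0; 0 0 -1 0; 0 0 0 1]
T2·T1 = [1 0 0 0; 0 -1 0 0; 0 0 -1 0; 0 0 0 1]
det M = 1; M⁻¹ = [1 0 0 0; 0 -1 0 0; 0 0 -1 0; 0 0 0 1]
M⁻¹ · (2/5, -4, -5)ᵀ = (2/5, 4, 5)ᵀ

p = (2/5, 4, 5)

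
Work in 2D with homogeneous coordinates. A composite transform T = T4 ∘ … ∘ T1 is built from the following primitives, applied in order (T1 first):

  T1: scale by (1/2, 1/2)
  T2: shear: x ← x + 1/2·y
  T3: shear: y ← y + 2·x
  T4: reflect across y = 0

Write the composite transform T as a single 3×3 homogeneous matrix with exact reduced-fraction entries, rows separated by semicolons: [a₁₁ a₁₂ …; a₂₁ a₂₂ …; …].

T = [1/2 1/4 0; -1 -1 0; 0 0 1]

T1 = [1/2 0 0; 0 1/2 0; 0 0 1]
T2·T1 = [1/2 1/4 0; 0 1/2 0; 0 0 1]
T3·…·T1 = [1/2 1/4 0; 1 1 0; 0 0 1]
T4·…·T1 = [1/2 1/4 0; -1 -1 0; 0 0 1]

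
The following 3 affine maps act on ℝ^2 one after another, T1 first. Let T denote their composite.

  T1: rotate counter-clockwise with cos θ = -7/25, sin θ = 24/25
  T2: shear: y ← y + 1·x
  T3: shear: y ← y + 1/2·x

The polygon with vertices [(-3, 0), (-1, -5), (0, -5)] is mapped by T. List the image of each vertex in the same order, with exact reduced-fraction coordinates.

image vertices: (21/25, -81/50), (127/25, 403/50), (24/5, 43/5)

T1 rotate counter-clockwise with cos θ = -7/25, sin θ = 24/25: (-3, 0) → (21/25, -72/25); (-1, -5) → (127/25, 11/25); (0, -5) → (24/5, 7/5)
T2 shear: y ← y + 1·x: (21/25, -72/25) → (21/25, -51/25); (127/25, 11/25) → (127/25, 138/25); (24/5, 7/5) → (24/5, 31/5)
T3 shear: y ← y + 1/2·x: (21/25, -51/25) → (21/25, -81/50); (127/25, 138/25) → (127/25, 403/50); (24/5, 31/5) → (24/5, 43/5)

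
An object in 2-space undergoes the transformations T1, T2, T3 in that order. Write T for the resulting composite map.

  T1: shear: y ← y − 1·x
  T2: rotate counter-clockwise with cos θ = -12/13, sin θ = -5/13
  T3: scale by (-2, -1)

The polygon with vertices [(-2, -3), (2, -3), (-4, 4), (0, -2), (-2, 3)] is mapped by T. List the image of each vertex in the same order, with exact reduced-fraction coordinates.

image vertices: (-38/13, -22/13), (98/13, -50/13), (-176/13, 76/13), (20/13, -24/13), (-98/13, 50/13)

T1 shear: y ← y − 1·x: (-2, -3) → (-2, -1); (2, -3) → (2, -5); (-4, 4) → (-4, 8); (0, -2) → (0, -2); (-2, 3) → (-2, 5)
T2 rotate counter-clockwise with cos θ = -12/13, sin θ = -5/13: (-2, -1) → (19/13, 22/13); (2, -5) → (-49/13, 50/13); (-4, 8) → (88/13, -76/13); (0, -2) → (-10/13, 24/13); (-2, 5) → (49/13, -50/13)
T3 scale by (-2, -1): (19/13, 22/13) → (-38/13, -22/13); (-49/13, 50/13) → (98/13, -50/13); (88/13, -76/13) → (-176/13, 76/13); (-10/13, 24/13) → (20/13, -24/13); (49/13, -50/13) → (-98/13, 50/13)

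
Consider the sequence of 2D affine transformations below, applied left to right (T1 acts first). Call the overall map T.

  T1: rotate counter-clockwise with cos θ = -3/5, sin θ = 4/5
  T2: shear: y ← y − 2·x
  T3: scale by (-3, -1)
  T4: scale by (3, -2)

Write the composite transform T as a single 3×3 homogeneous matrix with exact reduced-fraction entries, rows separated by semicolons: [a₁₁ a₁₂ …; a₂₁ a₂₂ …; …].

T = [27/5 36/5 0; 4 2 0; 0 0 1]

T1 = [-3/5 -4/5 0; 4/5 -3/5 0; 0 0 1]
T2·T1 = [-3/5 -4/5 0; 2 1 0; 0 0 1]
T3·…·T1 = [9/5 12/5 0; -2 -1 0; 0 0 1]
T4·…·T1 = [27/5 36/5 0; 4 2 0; 0 0 1]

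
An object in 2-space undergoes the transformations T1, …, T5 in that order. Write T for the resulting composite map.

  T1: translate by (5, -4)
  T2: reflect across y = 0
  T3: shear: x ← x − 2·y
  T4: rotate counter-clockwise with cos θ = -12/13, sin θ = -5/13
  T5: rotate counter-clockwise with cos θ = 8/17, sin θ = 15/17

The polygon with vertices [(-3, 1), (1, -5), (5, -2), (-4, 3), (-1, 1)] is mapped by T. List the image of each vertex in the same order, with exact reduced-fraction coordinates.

T1 translate by (5, -4): (-3, 1) → (2, -3); (1, -5) → (6, -9); (5, -2) → (10, -6); (-4, 3) → (1, -1); (-1, 1) → (4, -3)
T2 reflect across y = 0: (2, -3) → (2, 3); (6, -9) → (6, 9); (10, -6) → (10, 6); (1, -1) → (1, 1); (4, -3) → (4, 3)
T3 shear: x ← x − 2·y: (2, 3) → (-4, 3); (6, 9) → (-12, 9); (10, 6) → (-2, 6); (1, 1) → (-1, 1); (4, 3) → (-2, 3)
T4 rotate counter-clockwise with cos θ = -12/13, sin θ = -5/13: (-4, 3) → (63/13, -16/13); (-12, 9) → (189/13, -48/13); (-2, 6) → (54/13, -62/13); (-1, 1) → (17/13, -7/13); (-2, 3) → (3, -2)
T5 rotate counter-clockwise with cos θ = 8/17, sin θ = 15/17: (63/13, -16/13) → (744/221, 817/221); (189/13, -48/13) → (2232/221, 2451/221); (54/13, -62/13) → (1362/221, 314/221); (17/13, -7/13) → (241/221, 199/221); (3, -2) → (54/17, 29/17)

image vertices: (744/221, 817/221), (2232/221, 2451/221), (1362/221, 314/221), (241/221, 199/221), (54/17, 29/17)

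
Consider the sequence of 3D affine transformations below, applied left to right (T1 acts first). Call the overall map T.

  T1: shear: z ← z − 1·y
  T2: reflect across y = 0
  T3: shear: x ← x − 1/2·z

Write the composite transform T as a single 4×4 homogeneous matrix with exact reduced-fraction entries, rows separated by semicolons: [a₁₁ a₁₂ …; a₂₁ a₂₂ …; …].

T1 = [1 0 0 0; 0 1 0 0; 0 -1 1 0; 0 0 0 1]
T2·T1 = [1 0 0 0; 0 -1 0 0; 0 -1 1 0; 0 0 0 1]
T3·…·T1 = [1 1/2 -1/2 0; 0 -1 0 0; 0 -1 1 0; 0 0 0 1]

T = [1 1/2 -1/2 0; 0 -1 0 0; 0 -1 1 0; 0 0 0 1]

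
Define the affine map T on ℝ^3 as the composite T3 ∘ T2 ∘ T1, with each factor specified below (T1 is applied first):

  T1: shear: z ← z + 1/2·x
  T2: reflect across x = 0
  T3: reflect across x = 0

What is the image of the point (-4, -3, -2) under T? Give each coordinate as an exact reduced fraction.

T(p) = (-4, -3, -4)

T1 shear: z ← z + 1/2·x: (-4, -3, -2) → (-4, -3, -4)
T2 reflect across x = 0: (-4, -3, -4) → (4, -3, -4)
T3 reflect across x = 0: (4, -3, -4) → (-4, -3, -4)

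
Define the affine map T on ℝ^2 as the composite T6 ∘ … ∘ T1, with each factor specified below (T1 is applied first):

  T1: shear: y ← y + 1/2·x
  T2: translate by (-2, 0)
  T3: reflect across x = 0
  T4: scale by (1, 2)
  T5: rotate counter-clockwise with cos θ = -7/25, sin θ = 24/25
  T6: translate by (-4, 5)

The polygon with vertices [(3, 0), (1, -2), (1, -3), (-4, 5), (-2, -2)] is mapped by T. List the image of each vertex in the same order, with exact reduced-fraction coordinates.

T1 shear: y ← y + 1/2·x: (3, 0) → (3, 3/2); (1, -2) → (1, -3/2); (1, -3) → (1, -5/2); (-4, 5) → (-4, 3); (-2, -2) → (-2, -3)
T2 translate by (-2, 0): (3, 3/2) → (1, 3/2); (1, -3/2) → (-1, -3/2); (1, -5/2) → (-1, -5/2); (-4, 3) → (-6, 3); (-2, -3) → (-4, -3)
T3 reflect across x = 0: (1, 3/2) → (-1, 3/2); (-1, -3/2) → (1, -3/2); (-1, -5/2) → (1, -5/2); (-6, 3) → (6, 3); (-4, -3) → (4, -3)
T4 scale by (1, 2): (-1, 3/2) → (-1, 3); (1, -3/2) → (1, -3); (1, -5/2) → (1, -5); (6, 3) → (6, 6); (4, -3) → (4, -6)
T5 rotate counter-clockwise with cos θ = -7/25, sin θ = 24/25: (-1, 3) → (-13/5, -9/5); (1, -3) → (13/5, 9/5); (1, -5) → (113/25, 59/25); (6, 6) → (-186/25, 102/25); (4, -6) → (116/25, 138/25)
T6 translate by (-4, 5): (-13/5, -9/5) → (-33/5, 16/5); (13/5, 9/5) → (-7/5, 34/5); (113/25, 59/25) → (13/25, 184/25); (-186/25, 102/25) → (-286/25, 227/25); (116/25, 138/25) → (16/25, 263/25)

image vertices: (-33/5, 16/5), (-7/5, 34/5), (13/25, 184/25), (-286/25, 227/25), (16/25, 263/25)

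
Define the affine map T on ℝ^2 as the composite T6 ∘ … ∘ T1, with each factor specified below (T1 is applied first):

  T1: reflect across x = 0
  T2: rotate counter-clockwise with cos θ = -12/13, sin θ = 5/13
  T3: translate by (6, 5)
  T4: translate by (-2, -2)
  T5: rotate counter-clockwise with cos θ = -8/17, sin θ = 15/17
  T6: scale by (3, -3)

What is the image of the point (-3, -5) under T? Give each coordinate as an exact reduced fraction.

T(p) = (-6114/221, 891/221)

T1 reflect across x = 0: (-3, -5) → (3, -5)
T2 rotate counter-clockwise with cos θ = -12/13, sin θ = 5/13: (3, -5) → (-11/13, 75/13)
T3 translate by (6, 5): (-11/13, 75/13) → (67/13, 140/13)
T4 translate by (-2, -2): (67/13, 140/13) → (41/13, 114/13)
T5 rotate counter-clockwise with cos θ = -8/17, sin θ = 15/17: (41/13, 114/13) → (-2038/221, -297/221)
T6 scale by (3, -3): (-2038/221, -297/221) → (-6114/221, 891/221)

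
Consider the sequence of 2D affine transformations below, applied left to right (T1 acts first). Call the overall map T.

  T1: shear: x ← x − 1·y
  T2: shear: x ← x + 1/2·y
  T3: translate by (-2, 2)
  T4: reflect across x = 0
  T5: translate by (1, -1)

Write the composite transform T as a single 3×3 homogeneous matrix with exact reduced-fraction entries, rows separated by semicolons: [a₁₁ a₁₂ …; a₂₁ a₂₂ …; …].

T1 = [1 -1 0; 0 1 0; 0 0 1]
T2·T1 = [1 -1/2 0; 0 1 0; 0 0 1]
T3·…·T1 = [1 -1/2 -2; 0 1 2; 0 0 1]
T4·…·T1 = [-1 1/2 2; 0 1 2; 0 0 1]
T5·…·T1 = [-1 1/2 3; 0 1 1; 0 0 1]

T = [-1 1/2 3; 0 1 1; 0 0 1]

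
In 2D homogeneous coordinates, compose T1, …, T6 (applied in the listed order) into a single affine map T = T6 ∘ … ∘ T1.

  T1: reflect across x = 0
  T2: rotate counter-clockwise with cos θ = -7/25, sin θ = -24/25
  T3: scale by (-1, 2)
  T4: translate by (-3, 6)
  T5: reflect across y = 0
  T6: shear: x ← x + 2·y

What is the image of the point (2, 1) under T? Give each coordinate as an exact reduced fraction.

T(p) = (-577/25, -232/25)

T1 reflect across x = 0: (2, 1) → (-2, 1)
T2 rotate counter-clockwise with cos θ = -7/25, sin θ = -24/25: (-2, 1) → (38/25, 41/25)
T3 scale by (-1, 2): (38/25, 41/25) → (-38/25, 82/25)
T4 translate by (-3, 6): (-38/25, 82/25) → (-113/25, 232/25)
T5 reflect across y = 0: (-113/25, 232/25) → (-113/25, -232/25)
T6 shear: x ← x + 2·y: (-113/25, -232/25) → (-577/25, -232/25)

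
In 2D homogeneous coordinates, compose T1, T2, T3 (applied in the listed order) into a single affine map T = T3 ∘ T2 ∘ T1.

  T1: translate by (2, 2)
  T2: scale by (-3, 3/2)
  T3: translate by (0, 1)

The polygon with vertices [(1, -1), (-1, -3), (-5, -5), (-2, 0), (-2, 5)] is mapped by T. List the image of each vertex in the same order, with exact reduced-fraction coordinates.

image vertices: (-9, 5/2), (-3, -1/2), (9, -7/2), (0, 4), (0, 23/2)

T1 translate by (2, 2): (1, -1) → (3, 1); (-1, -3) → (1, -1); (-5, -5) → (-3, -3); (-2, 0) → (0, 2); (-2, 5) → (0, 7)
T2 scale by (-3, 3/2): (3, 1) → (-9, 3/2); (1, -1) → (-3, -3/2); (-3, -3) → (9, -9/2); (0, 2) → (0, 3); (0, 7) → (0, 21/2)
T3 translate by (0, 1): (-9, 3/2) → (-9, 5/2); (-3, -3/2) → (-3, -1/2); (9, -9/2) → (9, -7/2); (0, 3) → (0, 4); (0, 21/2) → (0, 23/2)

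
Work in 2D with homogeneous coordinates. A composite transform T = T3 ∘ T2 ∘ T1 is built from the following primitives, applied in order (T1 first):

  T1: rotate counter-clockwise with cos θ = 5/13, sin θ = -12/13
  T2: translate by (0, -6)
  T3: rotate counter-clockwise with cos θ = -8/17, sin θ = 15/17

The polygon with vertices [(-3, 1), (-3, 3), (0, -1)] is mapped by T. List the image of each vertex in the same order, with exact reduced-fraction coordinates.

T1 rotate counter-clockwise with cos θ = 5/13, sin θ = -12/13: (-3, 1) → (-3/13, 41/13); (-3, 3) → (21/13, 51/13); (0, -1) → (-12/13, -5/13)
T2 translate by (0, -6): (-3/13, 41/13) → (-3/13, -37/13); (21/13, 51/13) → (21/13, -27/13); (-12/13, -5/13) → (-12/13, -83/13)
T3 rotate counter-clockwise with cos θ = -8/17, sin θ = 15/17: (-3/13, -37/13) → (579/221, 251/221); (21/13, -27/13) → (237/221, 531/221); (-12/13, -83/13) → (1341/221, 484/221)

image vertices: (579/221, 251/221), (237/221, 531/221), (1341/221, 484/221)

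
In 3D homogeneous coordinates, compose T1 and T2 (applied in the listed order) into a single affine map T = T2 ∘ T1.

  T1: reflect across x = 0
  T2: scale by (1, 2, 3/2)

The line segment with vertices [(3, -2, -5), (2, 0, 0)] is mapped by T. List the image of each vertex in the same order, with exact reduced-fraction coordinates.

image vertices: (-3, -4, -15/2), (-2, 0, 0)

T1 reflect across x = 0: (3, -2, -5) → (-3, -2, -5); (2, 0, 0) → (-2, 0, 0)
T2 scale by (1, 2, 3/2): (-3, -2, -5) → (-3, -4, -15/2); (-2, 0, 0) → (-2, 0, 0)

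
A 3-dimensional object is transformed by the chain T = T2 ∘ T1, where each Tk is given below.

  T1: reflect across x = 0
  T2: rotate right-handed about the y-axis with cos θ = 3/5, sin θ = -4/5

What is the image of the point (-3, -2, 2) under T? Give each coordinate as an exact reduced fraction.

T1 reflect across x = 0: (-3, -2, 2) → (3, -2, 2)
T2 rotate right-handed about the y-axis with cos θ = 3/5, sin θ = -4/5: (3, -2, 2) → (1/5, -2, 18/5)

T(p) = (1/5, -2, 18/5)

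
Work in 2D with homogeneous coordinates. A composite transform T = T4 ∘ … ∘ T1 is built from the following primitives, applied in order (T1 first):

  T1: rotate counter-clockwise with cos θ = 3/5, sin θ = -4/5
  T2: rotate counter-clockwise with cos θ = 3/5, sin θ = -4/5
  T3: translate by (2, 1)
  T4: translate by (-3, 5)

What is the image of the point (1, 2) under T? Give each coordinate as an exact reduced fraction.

T(p) = (16/25, 112/25)

T1 rotate counter-clockwise with cos θ = 3/5, sin θ = -4/5: (1, 2) → (11/5, 2/5)
T2 rotate counter-clockwise with cos θ = 3/5, sin θ = -4/5: (11/5, 2/5) → (41/25, -38/25)
T3 translate by (2, 1): (41/25, -38/25) → (91/25, -13/25)
T4 translate by (-3, 5): (91/25, -13/25) → (16/25, 112/25)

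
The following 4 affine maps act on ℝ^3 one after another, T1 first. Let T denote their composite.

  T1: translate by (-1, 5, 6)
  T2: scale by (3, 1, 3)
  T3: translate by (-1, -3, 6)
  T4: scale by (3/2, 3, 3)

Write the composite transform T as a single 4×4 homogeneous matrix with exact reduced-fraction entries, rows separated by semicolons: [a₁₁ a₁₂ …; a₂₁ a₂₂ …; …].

T = [9/2 0 0 -6; 0 3 0 6; 0 0 9 72; 0 0 0 1]

T1 = [1 0 0 -1; 0 1 0 5; 0 0 1 6; 0 0 0 1]
T2·T1 = [3 0 0 -3; 0 1 0 5; 0 0 3 18; 0 0 0 1]
T3·…·T1 = [3 0 0 -4; 0 1 0 2; 0 0 3 24; 0 0 0 1]
T4·…·T1 = [9/2 0 0 -6; 0 3 0 6; 0 0 9 72; 0 0 0 1]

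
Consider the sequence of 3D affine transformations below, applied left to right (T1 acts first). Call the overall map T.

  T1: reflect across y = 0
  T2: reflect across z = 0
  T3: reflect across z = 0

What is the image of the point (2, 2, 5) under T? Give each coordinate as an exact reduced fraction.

T1 reflect across y = 0: (2, 2, 5) → (2, -2, 5)
T2 reflect across z = 0: (2, -2, 5) → (2, -2, -5)
T3 reflect across z = 0: (2, -2, -5) → (2, -2, 5)

T(p) = (2, -2, 5)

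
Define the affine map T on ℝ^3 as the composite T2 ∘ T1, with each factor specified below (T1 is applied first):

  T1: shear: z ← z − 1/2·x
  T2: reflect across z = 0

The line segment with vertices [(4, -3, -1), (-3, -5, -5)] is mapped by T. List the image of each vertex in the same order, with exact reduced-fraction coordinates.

T1 shear: z ← z − 1/2·x: (4, -3, -1) → (4, -3, -3); (-3, -5, -5) → (-3, -5, -7/2)
T2 reflect across z = 0: (4, -3, -3) → (4, -3, 3); (-3, -5, -7/2) → (-3, -5, 7/2)

image vertices: (4, -3, 3), (-3, -5, 7/2)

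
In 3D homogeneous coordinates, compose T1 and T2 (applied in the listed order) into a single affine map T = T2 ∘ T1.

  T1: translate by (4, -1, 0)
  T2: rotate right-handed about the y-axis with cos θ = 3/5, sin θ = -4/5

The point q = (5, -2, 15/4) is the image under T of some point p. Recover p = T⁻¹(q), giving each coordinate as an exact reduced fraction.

T1 = [1 0 0 4; 0 1 0 -1; 0 0 1 0; 0 0 0 1]
T2·T1 = [3/5 0 -4/5 12/5; 0 1 0 -1; 4/5 0 3/5 16/5; 0 0 0 1]
det M = 1; M⁻¹ = [3/5 0 4/5 -4; 0 1 0 1; -4/5 0 3/5 0; 0 0 0 1]
M⁻¹ · (5, -2, 15/4)ᵀ = (2, -1, -7/4)ᵀ

p = (2, -1, -7/4)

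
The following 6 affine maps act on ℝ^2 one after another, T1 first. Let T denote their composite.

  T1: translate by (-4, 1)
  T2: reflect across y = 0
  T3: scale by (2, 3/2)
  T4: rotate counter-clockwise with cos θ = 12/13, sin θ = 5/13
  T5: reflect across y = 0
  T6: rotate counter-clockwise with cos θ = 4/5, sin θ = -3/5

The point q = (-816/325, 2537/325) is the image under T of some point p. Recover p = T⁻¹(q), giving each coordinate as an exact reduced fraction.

p = (0, 1/5)

T1 = [1 0 -4; 0 1 1; 0 0 1]
T2·T1 = [1 0 -4; 0 -1 -1; 0 0 1]
T3·…·T1 = [2 0 -8; 0 -3/2 -3/2; 0 0 1]
T4·…·T1 = [24/13 15/26 -177/26; 10/13 -18/13 -58/13; 0 0 1]
T5·…·T1 = [24/13 15/26 -177/26; -10/13 18/13 58/13; 0 0 1]
T6·…·T1 = [66/65 84/65 -36/13; -112/65 99/130 199/26; 0 0 1]
det M = 3; M⁻¹ = [33/130 -28/65 4; 112/195 22/65 -1; 0 0 1]
M⁻¹ · (-816/325, 2537/325)ᵀ = (0, 1/5)ᵀ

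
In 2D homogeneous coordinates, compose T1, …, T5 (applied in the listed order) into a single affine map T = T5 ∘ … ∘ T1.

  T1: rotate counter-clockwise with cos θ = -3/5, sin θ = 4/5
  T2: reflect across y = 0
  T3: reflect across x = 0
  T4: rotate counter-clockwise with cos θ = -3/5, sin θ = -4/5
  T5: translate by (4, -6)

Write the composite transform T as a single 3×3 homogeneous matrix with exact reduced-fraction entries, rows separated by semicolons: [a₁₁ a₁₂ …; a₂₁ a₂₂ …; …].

T = [-1 0 4; 0 -1 -6; 0 0 1]

T1 = [-3/5 -4/5 0; 4/5 -3/5 0; 0 0 1]
T2·T1 = [-3/5 -4/5 0; -4/5 3/5 0; 0 0 1]
T3·…·T1 = [3/5 4/5 0; -4/5 3/5 0; 0 0 1]
T4·…·T1 = [-1 0 0; 0 -1 0; 0 0 1]
T5·…·T1 = [-1 0 4; 0 -1 -6; 0 0 1]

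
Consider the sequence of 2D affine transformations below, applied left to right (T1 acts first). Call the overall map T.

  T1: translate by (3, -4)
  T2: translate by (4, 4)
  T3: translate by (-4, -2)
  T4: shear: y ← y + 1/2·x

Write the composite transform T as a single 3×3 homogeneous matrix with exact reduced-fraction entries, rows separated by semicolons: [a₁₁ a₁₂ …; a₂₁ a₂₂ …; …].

T1 = [1 0 3; 0 1 -4; 0 0 1]
T2·T1 = [1 0 7; 0 1 0; 0 0 1]
T3·…·T1 = [1 0 3; 0 1 -2; 0 0 1]
T4·…·T1 = [1 0 3; 1/2 1 -1/2; 0 0 1]

T = [1 0 3; 1/2 1 -1/2; 0 0 1]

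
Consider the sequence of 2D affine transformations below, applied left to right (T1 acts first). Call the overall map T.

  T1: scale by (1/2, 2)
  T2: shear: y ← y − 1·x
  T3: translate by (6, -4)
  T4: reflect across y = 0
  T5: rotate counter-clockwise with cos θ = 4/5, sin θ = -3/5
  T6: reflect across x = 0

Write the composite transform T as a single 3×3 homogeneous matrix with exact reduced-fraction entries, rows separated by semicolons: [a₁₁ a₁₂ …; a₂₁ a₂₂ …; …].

T1 = [1/2 0 0; 0 2 0; 0 0 1]
T2·T1 = [1/2 0 0; -1/2 2 0; 0 0 1]
T3·…·T1 = [1/2 0 6; -1/2 2 -4; 0 0 1]
T4·…·T1 = [1/2 0 6; 1/2 -2 4; 0 0 1]
T5·…·T1 = [7/10 -6/5 36/5; 1/10 -8/5 -2/5; 0 0 1]
T6·…·T1 = [-7/10 6/5 -36/5; 1/10 -8/5 -2/5; 0 0 1]

T = [-7/10 6/5 -36/5; 1/10 -8/5 -2/5; 0 0 1]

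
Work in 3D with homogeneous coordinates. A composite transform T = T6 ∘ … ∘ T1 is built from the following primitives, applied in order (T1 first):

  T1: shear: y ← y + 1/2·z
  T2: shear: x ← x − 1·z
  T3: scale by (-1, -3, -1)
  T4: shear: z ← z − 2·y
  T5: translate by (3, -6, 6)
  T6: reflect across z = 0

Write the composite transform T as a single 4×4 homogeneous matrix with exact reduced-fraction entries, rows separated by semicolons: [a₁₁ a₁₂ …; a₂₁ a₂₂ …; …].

T = [-1 0 1 3; 0 -3 -3/2 -6; 0 -6 -2 -6; 0 0 0 1]

T1 = [1 0 0 0; 0 1 1/2 0; 0 0 1 0; 0 0 0 1]
T2·T1 = [1 0 -1 0; 0 1 1/2 0; 0 0 1 0; 0 0 0 1]
T3·…·T1 = [-1 0 1 0; 0 -3 -3/2 0; 0 0 -1 0; 0 0 0 1]
T4·…·T1 = [-1 0 1 0; 0 -3 -3/2 0; 0 6 2 0; 0 0 0 1]
T5·…·T1 = [-1 0 1 3; 0 -3 -3/2 -6; 0 6 2 6; 0 0 0 1]
T6·…·T1 = [-1 0 1 3; 0 -3 -3/2 -6; 0 -6 -2 -6; 0 0 0 1]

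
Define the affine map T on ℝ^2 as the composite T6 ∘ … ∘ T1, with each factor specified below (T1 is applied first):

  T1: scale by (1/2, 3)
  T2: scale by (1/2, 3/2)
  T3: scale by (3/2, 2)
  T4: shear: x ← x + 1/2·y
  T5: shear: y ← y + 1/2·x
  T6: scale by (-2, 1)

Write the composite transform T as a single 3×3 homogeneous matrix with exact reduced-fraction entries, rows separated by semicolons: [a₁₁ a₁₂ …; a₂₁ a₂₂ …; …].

T1 = [1/2 0 0; 0 3 0; 0 0 1]
T2·T1 = [1/4 0 0; 0 9/2 0; 0 0 1]
T3·…·T1 = [3/8 0 0; 0 9 0; 0 0 1]
T4·…·T1 = [3/8 9/2 0; 0 9 0; 0 0 1]
T5·…·T1 = [3/8 9/2 0; 3/16 45/4 0; 0 0 1]
T6·…·T1 = [-3/4 -9 0; 3/16 45/4 0; 0 0 1]

T = [-3/4 -9 0; 3/16 45/4 0; 0 0 1]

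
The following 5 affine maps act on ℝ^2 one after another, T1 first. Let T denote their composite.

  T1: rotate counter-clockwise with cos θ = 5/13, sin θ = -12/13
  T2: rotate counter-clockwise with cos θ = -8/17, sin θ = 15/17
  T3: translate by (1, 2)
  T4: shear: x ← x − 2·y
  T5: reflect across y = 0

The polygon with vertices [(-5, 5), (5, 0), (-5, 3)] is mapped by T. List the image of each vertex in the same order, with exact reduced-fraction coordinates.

image vertices: (-1908/221, -287/221), (-1673/221, -1297/221), (-1006/221, -7/221)

T1 rotate counter-clockwise with cos θ = 5/13, sin θ = -12/13: (-5, 5) → (35/13, 85/13); (5, 0) → (25/13, -60/13); (-5, 3) → (11/13, 75/13)
T2 rotate counter-clockwise with cos θ = -8/17, sin θ = 15/17: (35/13, 85/13) → (-1555/221, -155/221); (25/13, -60/13) → (700/221, 855/221); (11/13, 75/13) → (-1213/221, -435/221)
T3 translate by (1, 2): (-1555/221, -155/221) → (-1334/221, 287/221); (700/221, 855/221) → (921/221, 1297/221); (-1213/221, -435/221) → (-992/221, 7/221)
T4 shear: x ← x − 2·y: (-1334/221, 287/221) → (-1908/221, 287/221); (921/221, 1297/221) → (-1673/221, 1297/221); (-992/221, 7/221) → (-1006/221, 7/221)
T5 reflect across y = 0: (-1908/221, 287/221) → (-1908/221, -287/221); (-1673/221, 1297/221) → (-1673/221, -1297/221); (-1006/221, 7/221) → (-1006/221, -7/221)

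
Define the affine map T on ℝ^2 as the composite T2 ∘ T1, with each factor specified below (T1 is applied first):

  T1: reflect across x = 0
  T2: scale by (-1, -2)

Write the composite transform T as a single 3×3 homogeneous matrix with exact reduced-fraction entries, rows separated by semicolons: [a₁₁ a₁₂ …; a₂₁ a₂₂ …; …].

T1 = [-1 0 0; 0 1 0; 0 0 1]
T2·T1 = [1 0 0; 0 -2 0; 0 0 1]

T = [1 0 0; 0 -2 0; 0 0 1]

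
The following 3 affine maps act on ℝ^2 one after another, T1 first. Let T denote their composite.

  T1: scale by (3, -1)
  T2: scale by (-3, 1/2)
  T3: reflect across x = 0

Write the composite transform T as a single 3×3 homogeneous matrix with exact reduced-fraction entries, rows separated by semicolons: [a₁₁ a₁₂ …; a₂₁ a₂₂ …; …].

T = [9 0 0; 0 -1/2 0; 0 0 1]

T1 = [3 0 0; 0 -1 0; 0 0 1]
T2·T1 = [-9 0 0; 0 -1/2 0; 0 0 1]
T3·…·T1 = [9 0 0; 0 -1/2 0; 0 0 1]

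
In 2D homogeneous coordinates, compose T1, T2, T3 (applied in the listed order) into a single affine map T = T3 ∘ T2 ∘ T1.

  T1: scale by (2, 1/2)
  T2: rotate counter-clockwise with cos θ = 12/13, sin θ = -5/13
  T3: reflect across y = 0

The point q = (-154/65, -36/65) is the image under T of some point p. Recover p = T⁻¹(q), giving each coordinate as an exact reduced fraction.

T1 = [2 0 0; 0 1/2 0; 0 0 1]
T2·T1 = [24/13 5/26 0; -10/13 6/13 0; 0 0 1]
T3·…·T1 = [24/13 5/26 0; 10/13 -6/13 0; 0 0 1]
det M = -1; M⁻¹ = [6/13 5/26 0; 10/13 -24/13 0; 0 0 1]
M⁻¹ · (-154/65, -36/65)ᵀ = (-6/5, -4/5)ᵀ

p = (-6/5, -4/5)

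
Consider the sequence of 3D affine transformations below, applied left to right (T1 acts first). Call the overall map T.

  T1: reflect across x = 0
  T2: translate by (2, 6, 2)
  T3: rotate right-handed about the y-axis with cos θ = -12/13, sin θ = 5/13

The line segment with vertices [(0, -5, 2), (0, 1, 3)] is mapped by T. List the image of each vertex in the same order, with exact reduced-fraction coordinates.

T1 reflect across x = 0: (0, -5, 2) → (0, -5, 2); (0, 1, 3) → (0, 1, 3)
T2 translate by (2, 6, 2): (0, -5, 2) → (2, 1, 4); (0, 1, 3) → (2, 7, 5)
T3 rotate right-handed about the y-axis with cos θ = -12/13, sin θ = 5/13: (2, 1, 4) → (-4/13, 1, -58/13); (2, 7, 5) → (1/13, 7, -70/13)

image vertices: (-4/13, 1, -58/13), (1/13, 7, -70/13)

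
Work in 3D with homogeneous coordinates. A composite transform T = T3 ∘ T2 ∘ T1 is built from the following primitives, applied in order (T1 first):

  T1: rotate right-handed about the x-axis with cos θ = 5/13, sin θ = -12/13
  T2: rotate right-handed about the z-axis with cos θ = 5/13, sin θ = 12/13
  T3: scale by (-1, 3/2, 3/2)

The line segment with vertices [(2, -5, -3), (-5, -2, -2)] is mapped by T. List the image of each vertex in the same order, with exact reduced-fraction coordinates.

image vertices: (-862/169, 21/338, 135/26), (-83/169, -1425/169, 21/13)

T1 rotate right-handed about the x-axis with cos θ = 5/13, sin θ = -12/13: (2, -5, -3) → (2, -61/13, 45/13); (-5, -2, -2) → (-5, -34/13, 14/13)
T2 rotate right-handed about the z-axis with cos θ = 5/13, sin θ = 12/13: (2, -61/13, 45/13) → (862/169, 7/169, 45/13); (-5, -34/13, 14/13) → (83/169, -950/169, 14/13)
T3 scale by (-1, 3/2, 3/2): (862/169, 7/169, 45/13) → (-862/169, 21/338, 135/26); (83/169, -950/169, 14/13) → (-83/169, -1425/169, 21/13)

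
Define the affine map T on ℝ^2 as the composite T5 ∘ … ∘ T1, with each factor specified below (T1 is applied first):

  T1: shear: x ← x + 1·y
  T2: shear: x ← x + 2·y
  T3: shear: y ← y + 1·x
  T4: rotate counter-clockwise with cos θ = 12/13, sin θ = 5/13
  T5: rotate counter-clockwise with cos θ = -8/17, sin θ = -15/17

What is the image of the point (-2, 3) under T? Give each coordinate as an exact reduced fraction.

T(p) = (2053/221, -1750/221)

T1 shear: x ← x + 1·y: (-2, 3) → (1, 3)
T2 shear: x ← x + 2·y: (1, 3) → (7, 3)
T3 shear: y ← y + 1·x: (7, 3) → (7, 10)
T4 rotate counter-clockwise with cos θ = 12/13, sin θ = 5/13: (7, 10) → (34/13, 155/13)
T5 rotate counter-clockwise with cos θ = -8/17, sin θ = -15/17: (34/13, 155/13) → (2053/221, -1750/221)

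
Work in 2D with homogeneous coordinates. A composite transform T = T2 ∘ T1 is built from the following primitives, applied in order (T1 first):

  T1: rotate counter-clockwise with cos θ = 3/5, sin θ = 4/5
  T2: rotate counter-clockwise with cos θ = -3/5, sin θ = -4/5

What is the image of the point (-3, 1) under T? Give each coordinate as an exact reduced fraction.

T1 rotate counter-clockwise with cos θ = 3/5, sin θ = 4/5: (-3, 1) → (-13/5, -9/5)
T2 rotate counter-clockwise with cos θ = -3/5, sin θ = -4/5: (-13/5, -9/5) → (3/25, 79/25)

T(p) = (3/25, 79/25)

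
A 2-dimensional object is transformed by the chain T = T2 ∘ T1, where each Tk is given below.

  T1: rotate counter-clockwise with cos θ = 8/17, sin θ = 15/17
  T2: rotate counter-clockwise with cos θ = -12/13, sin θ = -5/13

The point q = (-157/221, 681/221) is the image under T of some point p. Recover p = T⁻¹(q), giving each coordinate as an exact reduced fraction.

p = (-3, -1)

T1 = [8/17 -15/17 0; 15/17 8/17 0; 0 0 1]
T2·T1 = [-21/221 220/221 0; -220/221 -21/221 0; 0 0 1]
det M = 1; M⁻¹ = [-21/221 -220/221 0; 220/221 -21/221 0; 0 0 1]
M⁻¹ · (-157/221, 681/221)ᵀ = (-3, -1)ᵀ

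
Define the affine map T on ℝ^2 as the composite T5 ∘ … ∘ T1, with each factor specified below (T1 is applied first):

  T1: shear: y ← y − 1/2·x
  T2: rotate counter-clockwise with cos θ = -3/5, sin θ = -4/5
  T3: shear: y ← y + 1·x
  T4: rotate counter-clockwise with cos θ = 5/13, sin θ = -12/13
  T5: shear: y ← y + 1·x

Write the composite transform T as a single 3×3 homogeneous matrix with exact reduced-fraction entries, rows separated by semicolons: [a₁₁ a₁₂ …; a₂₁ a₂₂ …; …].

T = [-23/13 32/65 0; -37/26 -11/65 0; 0 0 1]

T1 = [1 0 0; -1/2 1 0; 0 0 1]
T2·T1 = [-1 4/5 0; -1/2 -3/5 0; 0 0 1]
T3·…·T1 = [-1 4/5 0; -3/2 1/5 0; 0 0 1]
T4·…·T1 = [-23/13 32/65 0; 9/26 -43/65 0; 0 0 1]
T5·…·T1 = [-23/13 32/65 0; -37/26 -11/65 0; 0 0 1]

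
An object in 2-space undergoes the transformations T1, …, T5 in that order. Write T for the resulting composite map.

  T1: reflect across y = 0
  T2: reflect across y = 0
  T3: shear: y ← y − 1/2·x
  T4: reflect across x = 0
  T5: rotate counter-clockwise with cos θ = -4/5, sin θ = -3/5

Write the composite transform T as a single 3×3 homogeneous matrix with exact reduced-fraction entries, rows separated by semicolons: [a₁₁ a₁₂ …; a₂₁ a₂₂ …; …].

T1 = [1 0 0; 0 -1 0; 0 0 1]
T2·T1 = [1 0 0; 0 1 0; 0 0 1]
T3·…·T1 = [1 0 0; -1/2 1 0; 0 0 1]
T4·…·T1 = [-1 0 0; -1/2 1 0; 0 0 1]
T5·…·T1 = [1/2 3/5 0; 1 -4/5 0; 0 0 1]

T = [1/2 3/5 0; 1 -4/5 0; 0 0 1]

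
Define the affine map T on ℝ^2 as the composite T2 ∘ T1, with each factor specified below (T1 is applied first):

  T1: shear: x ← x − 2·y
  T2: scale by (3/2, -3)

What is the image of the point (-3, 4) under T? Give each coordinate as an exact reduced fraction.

T1 shear: x ← x − 2·y: (-3, 4) → (-11, 4)
T2 scale by (3/2, -3): (-11, 4) → (-33/2, -12)

T(p) = (-33/2, -12)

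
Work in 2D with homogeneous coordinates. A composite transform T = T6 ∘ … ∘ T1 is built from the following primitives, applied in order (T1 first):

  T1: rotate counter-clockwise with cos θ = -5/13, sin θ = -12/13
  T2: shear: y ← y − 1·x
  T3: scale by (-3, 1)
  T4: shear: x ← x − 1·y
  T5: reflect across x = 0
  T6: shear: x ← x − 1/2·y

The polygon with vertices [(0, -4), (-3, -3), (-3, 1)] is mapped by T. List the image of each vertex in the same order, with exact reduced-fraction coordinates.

T1 rotate counter-clockwise with cos θ = -5/13, sin θ = -12/13: (0, -4) → (-48/13, 20/13); (-3, -3) → (-21/13, 51/13); (-3, 1) → (27/13, 31/13)
T2 shear: y ← y − 1·x: (-48/13, 20/13) → (-48/13, 68/13); (-21/13, 51/13) → (-21/13, 72/13); (27/13, 31/13) → (27/13, 4/13)
T3 scale by (-3, 1): (-48/13, 68/13) → (144/13, 68/13); (-21/13, 72/13) → (63/13, 72/13); (27/13, 4/13) → (-81/13, 4/13)
T4 shear: x ← x − 1·y: (144/13, 68/13) → (76/13, 68/13); (63/13, 72/13) → (-9/13, 72/13); (-81/13, 4/13) → (-85/13, 4/13)
T5 reflect across x = 0: (76/13, 68/13) → (-76/13, 68/13); (-9/13, 72/13) → (9/13, 72/13); (-85/13, 4/13) → (85/13, 4/13)
T6 shear: x ← x − 1/2·y: (-76/13, 68/13) → (-110/13, 68/13); (9/13, 72/13) → (-27/13, 72/13); (85/13, 4/13) → (83/13, 4/13)

image vertices: (-110/13, 68/13), (-27/13, 72/13), (83/13, 4/13)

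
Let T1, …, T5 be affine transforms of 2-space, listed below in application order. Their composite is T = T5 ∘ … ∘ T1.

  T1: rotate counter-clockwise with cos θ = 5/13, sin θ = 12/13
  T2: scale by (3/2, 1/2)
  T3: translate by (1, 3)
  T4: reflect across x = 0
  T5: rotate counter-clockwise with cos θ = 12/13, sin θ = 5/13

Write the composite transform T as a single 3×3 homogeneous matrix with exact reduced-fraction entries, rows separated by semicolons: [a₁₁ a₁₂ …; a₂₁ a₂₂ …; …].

T1 = [5/13 -12/13 0; 12/13 5/13 0; 0 0 1]
T2·T1 = [15/26 -18/13 0; 6/13 5/26 0; 0 0 1]
T3·…·T1 = [15/26 -18/13 1; 6/13 5/26 3; 0 0 1]
T4·…·T1 = [-15/26 18/13 -1; 6/13 5/26 3; 0 0 1]
T5·…·T1 = [-120/169 407/338 -27/13; 69/338 120/169 31/13; 0 0 1]

T = [-120/169 407/338 -27/13; 69/338 120/169 31/13; 0 0 1]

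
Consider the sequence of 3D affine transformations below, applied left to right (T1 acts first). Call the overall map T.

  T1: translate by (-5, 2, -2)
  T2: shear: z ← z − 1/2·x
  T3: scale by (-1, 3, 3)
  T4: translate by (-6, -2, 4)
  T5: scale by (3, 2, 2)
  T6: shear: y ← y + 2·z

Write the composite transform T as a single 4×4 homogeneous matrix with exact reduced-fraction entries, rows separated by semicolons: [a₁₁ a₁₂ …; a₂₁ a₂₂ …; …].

T = [-3 0 0 -3; -6 6 12 30; -3 0 6 11; 0 0 0 1]

T1 = [1 0 0 -5; 0 1 0 2; 0 0 1 -2; 0 0 0 1]
T2·T1 = [1 0 0 -5; 0 1 0 2; -1/2 0 1 1/2; 0 0 0 1]
T3·…·T1 = [-1 0 0 5; 0 3 0 6; -3/2 0 3 3/2; 0 0 0 1]
T4·…·T1 = [-1 0 0 -1; 0 3 0 4; -3/2 0 3 11/2; 0 0 0 1]
T5·…·T1 = [-3 0 0 -3; 0 6 0 8; -3 0 6 11; 0 0 0 1]
T6·…·T1 = [-3 0 0 -3; -6 6 12 30; -3 0 6 11; 0 0 0 1]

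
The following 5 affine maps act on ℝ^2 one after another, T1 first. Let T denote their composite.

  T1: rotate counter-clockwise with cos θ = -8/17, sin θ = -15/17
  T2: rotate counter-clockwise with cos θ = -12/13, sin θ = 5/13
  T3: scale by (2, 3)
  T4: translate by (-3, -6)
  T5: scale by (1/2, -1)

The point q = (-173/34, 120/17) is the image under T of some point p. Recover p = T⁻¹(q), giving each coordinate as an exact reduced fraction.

T1 = [-8/17 15/17 0; -15/17 -8/17 0; 0 0 1]
T2·T1 = [171/221 -140/221 0; 140/221 171/221 0; 0 0 1]
T3·…·T1 = [342/221 -280/221 0; 420/221 513/221 0; 0 0 1]
T4·…·T1 = [342/221 -280/221 -3; 420/221 513/221 -6; 0 0 1]
T5·…·T1 = [171/221 -140/221 -3/2; -420/221 -513/221 6; 0 0 1]
det M = -3; M⁻¹ = [171/221 -140/663 1073/442; -140/221 -57/221 132/221; 0 0 1]
M⁻¹ · (-173/34, 120/17)ᵀ = (-3, 2)ᵀ

p = (-3, 2)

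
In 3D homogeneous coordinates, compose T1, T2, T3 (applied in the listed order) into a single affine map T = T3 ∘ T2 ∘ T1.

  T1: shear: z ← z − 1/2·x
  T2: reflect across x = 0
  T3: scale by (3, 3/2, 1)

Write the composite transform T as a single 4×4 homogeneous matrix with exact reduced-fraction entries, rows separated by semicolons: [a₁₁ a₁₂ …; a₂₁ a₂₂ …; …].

T1 = [1 0 0 0; 0 1 0 0; -1/2 0 1 0; 0 0 0 1]
T2·T1 = [-1 0 0 0; 0 1 0 0; -1/2 0 1 0; 0 0 0 1]
T3·…·T1 = [-3 0 0 0; 0 3/2 0 0; -1/2 0 1 0; 0 0 0 1]

T = [-3 0 0 0; 0 3/2 0 0; -1/2 0 1 0; 0 0 0 1]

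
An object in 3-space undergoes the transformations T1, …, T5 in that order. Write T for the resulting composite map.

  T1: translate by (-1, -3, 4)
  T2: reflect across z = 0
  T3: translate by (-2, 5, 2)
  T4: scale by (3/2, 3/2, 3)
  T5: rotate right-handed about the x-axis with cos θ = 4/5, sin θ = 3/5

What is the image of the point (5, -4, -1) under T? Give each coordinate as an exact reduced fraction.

T1 translate by (-1, -3, 4): (5, -4, -1) → (4, -7, 3)
T2 reflect across z = 0: (4, -7, 3) → (4, -7, -3)
T3 translate by (-2, 5, 2): (4, -7, -3) → (2, -2, -1)
T4 scale by (3/2, 3/2, 3): (2, -2, -1) → (3, -3, -3)
T5 rotate right-handed about the x-axis with cos θ = 4/5, sin θ = 3/5: (3, -3, -3) → (3, -3/5, -21/5)

T(p) = (3, -3/5, -21/5)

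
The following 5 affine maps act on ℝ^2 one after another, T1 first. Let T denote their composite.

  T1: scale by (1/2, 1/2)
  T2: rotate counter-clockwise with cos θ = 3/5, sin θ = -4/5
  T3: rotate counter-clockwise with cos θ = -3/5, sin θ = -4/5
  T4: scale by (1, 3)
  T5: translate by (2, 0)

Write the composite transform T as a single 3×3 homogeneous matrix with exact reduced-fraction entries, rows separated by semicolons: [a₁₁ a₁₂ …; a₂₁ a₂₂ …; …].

T1 = [1/2 0 0; 0 1/2 0; 0 0 1]
T2·T1 = [3/10 2/5 0; -2/5 3/10 0; 0 0 1]
T3·…·T1 = [-1/2 0 0; 0 -1/2 0; 0 0 1]
T4·…·T1 = [-1/2 0 0; 0 -3/2 0; 0 0 1]
T5·…·T1 = [-1/2 0 2; 0 -3/2 0; 0 0 1]

T = [-1/2 0 2; 0 -3/2 0; 0 0 1]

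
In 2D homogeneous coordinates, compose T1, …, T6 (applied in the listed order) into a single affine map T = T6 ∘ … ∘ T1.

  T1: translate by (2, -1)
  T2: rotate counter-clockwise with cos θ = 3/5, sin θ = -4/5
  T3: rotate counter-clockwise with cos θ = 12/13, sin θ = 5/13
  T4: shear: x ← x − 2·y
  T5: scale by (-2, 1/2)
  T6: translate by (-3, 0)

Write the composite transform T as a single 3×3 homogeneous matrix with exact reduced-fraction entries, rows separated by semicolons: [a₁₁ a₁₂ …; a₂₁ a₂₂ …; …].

T = [-244/65 158/65 -841/65; -33/130 28/65 -61/65; 0 0 1]

T1 = [1 0 2; 0 1 -1; 0 0 1]
T2·T1 = [3/5 4/5 2/5; -4/5 3/5 -11/5; 0 0 1]
T3·…·T1 = [56/65 33/65 79/65; -33/65 56/65 -122/65; 0 0 1]
T4·…·T1 = [122/65 -79/65 323/65; -33/65 56/65 -122/65; 0 0 1]
T5·…·T1 = [-244/65 158/65 -646/65; -33/130 28/65 -61/65; 0 0 1]
T6·…·T1 = [-244/65 158/65 -841/65; -33/130 28/65 -61/65; 0 0 1]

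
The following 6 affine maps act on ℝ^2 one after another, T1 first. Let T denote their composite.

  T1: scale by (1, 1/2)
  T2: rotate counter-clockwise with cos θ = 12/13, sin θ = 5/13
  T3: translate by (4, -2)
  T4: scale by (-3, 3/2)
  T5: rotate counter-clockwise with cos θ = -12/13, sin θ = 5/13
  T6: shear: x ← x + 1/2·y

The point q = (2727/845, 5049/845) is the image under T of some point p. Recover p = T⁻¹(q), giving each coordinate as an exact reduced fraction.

p = (-5, 2/5)

T1 = [1 0 0; 0 1/2 0; 0 0 1]
T2·T1 = [12/13 -5/26 0; 5/13 6/13 0; 0 0 1]
T3·…·T1 = [12/13 -5/26 4; 5/13 6/13 -2; 0 0 1]
T4·…·T1 = [-36/13 15/26 -12; 15/26 9/13 -3; 0 0 1]
T5·…·T1 = [789/338 -135/169 159/13; -270/169 -141/338 -24/13; 0 0 1]
T6·…·T1 = [519/338 -681/676 147/13; -270/169 -141/338 -24/13; 0 0 1]
det M = -9/4; M⁻¹ = [94/507 -227/507 -38/13; -120/169 -346/507 88/13; 0 0 1]
M⁻¹ · (2727/845, 5049/845)ᵀ = (-5, 2/5)ᵀ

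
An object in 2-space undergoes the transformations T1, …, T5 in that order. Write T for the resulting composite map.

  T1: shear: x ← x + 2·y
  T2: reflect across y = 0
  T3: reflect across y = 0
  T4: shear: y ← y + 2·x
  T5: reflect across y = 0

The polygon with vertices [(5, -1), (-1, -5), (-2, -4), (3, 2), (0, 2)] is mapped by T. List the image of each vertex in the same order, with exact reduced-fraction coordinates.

T1 shear: x ← x + 2·y: (5, -1) → (3, -1); (-1, -5) → (-11, -5); (-2, -4) → (-10, -4); (3, 2) → (7, 2); (0, 2) → (4, 2)
T2 reflect across y = 0: (3, -1) → (3, 1); (-11, -5) → (-11, 5); (-10, -4) → (-10, 4); (7, 2) → (7, -2); (4, 2) → (4, -2)
T3 reflect across y = 0: (3, 1) → (3, -1); (-11, 5) → (-11, -5); (-10, 4) → (-10, -4); (7, -2) → (7, 2); (4, -2) → (4, 2)
T4 shear: y ← y + 2·x: (3, -1) → (3, 5); (-11, -5) → (-11, -27); (-10, -4) → (-10, -24); (7, 2) → (7, 16); (4, 2) → (4, 10)
T5 reflect across y = 0: (3, 5) → (3, -5); (-11, -27) → (-11, 27); (-10, -24) → (-10, 24); (7, 16) → (7, -16); (4, 10) → (4, -10)

image vertices: (3, -5), (-11, 27), (-10, 24), (7, -16), (4, -10)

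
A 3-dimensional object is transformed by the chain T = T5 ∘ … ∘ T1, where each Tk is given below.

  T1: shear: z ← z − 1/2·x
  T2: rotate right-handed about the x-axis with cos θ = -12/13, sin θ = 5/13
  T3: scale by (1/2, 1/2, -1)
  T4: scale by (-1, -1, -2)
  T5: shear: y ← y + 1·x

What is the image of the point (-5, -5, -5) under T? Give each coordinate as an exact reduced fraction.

T(p) = (5/2, -15/52, 10/13)

T1 shear: z ← z − 1/2·x: (-5, -5, -5) → (-5, -5, -5/2)
T2 rotate right-handed about the x-axis with cos θ = -12/13, sin θ = 5/13: (-5, -5, -5/2) → (-5, 145/26, 5/13)
T3 scale by (1/2, 1/2, -1): (-5, 145/26, 5/13) → (-5/2, 145/52, -5/13)
T4 scale by (-1, -1, -2): (-5/2, 145/52, -5/13) → (5/2, -145/52, 10/13)
T5 shear: y ← y + 1·x: (5/2, -145/52, 10/13) → (5/2, -15/52, 10/13)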